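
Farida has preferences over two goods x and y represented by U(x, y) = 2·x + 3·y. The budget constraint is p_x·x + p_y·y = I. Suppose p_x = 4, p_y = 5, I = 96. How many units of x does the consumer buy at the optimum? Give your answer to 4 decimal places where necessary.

x* = 0

Linear utility — the consumer picks whichever good has higher MU/price: 2/4 = 0.5 vs 3/5 = 0.6.
y gives more utility per dollar, so spend all income on y: y* = I/p_y, x* = 0.
Numerically: x* = 0, y* = 19.2.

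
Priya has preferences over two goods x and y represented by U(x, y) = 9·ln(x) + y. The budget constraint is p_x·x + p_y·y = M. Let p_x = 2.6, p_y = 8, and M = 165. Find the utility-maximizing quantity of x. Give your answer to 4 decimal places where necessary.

x* = 27.6923

Set MRS = p_x/p_y: (9/x)/1 = p_x/p_y.
So x*(p_x,p_y) = 9·p_y/p_x, independent of income; and y* = (M − 9·p_y)/p_y.
At the given prices: x* = 9·8/2.6 = 27.6923.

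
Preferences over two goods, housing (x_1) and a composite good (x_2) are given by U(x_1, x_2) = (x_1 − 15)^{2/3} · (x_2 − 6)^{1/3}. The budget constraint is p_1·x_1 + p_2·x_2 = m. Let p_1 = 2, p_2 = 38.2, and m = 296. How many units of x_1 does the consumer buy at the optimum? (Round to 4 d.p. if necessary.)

x_1* = 27.2667

This is Cobb-Douglas in (x_1−15, x_2−6): tangency gives 2/3·p_2·(x_2−6) = 1/3·p_1·(x_1−15).
After buying the subsistence bundle (15, 6), a share 2/3 of the remaining income goes to x_1: x_1* = 15 + 2/3·(m − 15p_1 − 6p_2)/p_1.
Discretionary income = 296 − 15·2 − 6·38.2 = 36.8; x_1* = 15 + 2/3·36.8/2 = 27.2667.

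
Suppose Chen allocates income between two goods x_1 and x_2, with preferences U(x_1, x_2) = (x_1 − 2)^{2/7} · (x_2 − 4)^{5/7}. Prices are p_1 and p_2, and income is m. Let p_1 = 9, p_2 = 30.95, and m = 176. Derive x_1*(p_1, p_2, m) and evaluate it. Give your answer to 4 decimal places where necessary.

x_1* = 3.0857

After buying the subsistence bundle (2, 4), a share 2/7 of the remaining income goes to x_1: x_1* = 2 + 2/7·(m − 2p_1 − 4p_2)/p_1.
Discretionary income = 176 − 2·9 − 4·30.95 = 34.2; x_1* = 2 + 2/7·34.2/9 = 3.0857.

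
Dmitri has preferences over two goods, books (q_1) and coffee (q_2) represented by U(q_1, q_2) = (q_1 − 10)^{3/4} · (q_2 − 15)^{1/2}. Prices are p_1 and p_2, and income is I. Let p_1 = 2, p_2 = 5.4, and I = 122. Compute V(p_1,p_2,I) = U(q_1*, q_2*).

Substituting into the budget: q_1* = 10 + 0.6·(I − 10·p_1 − 15·p_2)/p_1, and q_2* = 15 + 0.4·(…)/p_2.
Discretionary income = 122 − 10·2 − 15·5.4 = 21; q_1* = 10 + 0.6·21/2 = 16.3; q_2* = 15 + 0.4·21/5.4 = 16.5556.
Utility at the optimum: U(16.3, 16.5556) = 4.9596.

V = 4.9596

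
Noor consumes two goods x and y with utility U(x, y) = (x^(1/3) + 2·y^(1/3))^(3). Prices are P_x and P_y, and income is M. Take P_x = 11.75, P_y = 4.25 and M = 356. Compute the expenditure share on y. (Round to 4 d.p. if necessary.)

MU_x ∝ x^(-2/3), MU_y ∝ 2·y^(-2/3), so MRS = (1/2)·(y/x)^(2/3) = P_x/P_y.
Hence y/x = (2·P_x/P_y)^(1/(2/3)), i.e. raised to the 1.5 power.
Substitute y = (y/x)·x into the budget: x* = M/(P_x + P_y·(y/x)).
Numerically y/x = 13.002247, so x* = 356/(11.75 + 4.25·13.002247) = 5.3127 and y* = 13.002247·5.3127 = 69.0767.
Expenditure on y: 4.25·69.0767 = 293.5761; share = 0.8247.

share on y = 0.8247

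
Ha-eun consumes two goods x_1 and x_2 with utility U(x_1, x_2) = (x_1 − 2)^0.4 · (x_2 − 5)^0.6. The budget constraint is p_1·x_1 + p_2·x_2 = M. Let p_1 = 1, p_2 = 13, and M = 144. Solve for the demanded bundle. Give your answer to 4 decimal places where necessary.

This is Cobb-Douglas in (x_1−2, x_2−5): tangency gives 0.4·p_2·(x_2−5) = 0.6·p_1·(x_1−2).
Substituting into the budget: x_1* = 2 + 0.4·(M − 2·p_1 − 5·p_2)/p_1, and x_2* = 5 + 0.6·(…)/p_2.
Discretionary income = 144 − 2·1 − 5·13 = 77; x_1* = 2 + 0.4·77/1 = 32.8; x_2* = 5 + 0.6·77/13 = 8.5538.

x_1* = 32.8, x_2* = 8.5538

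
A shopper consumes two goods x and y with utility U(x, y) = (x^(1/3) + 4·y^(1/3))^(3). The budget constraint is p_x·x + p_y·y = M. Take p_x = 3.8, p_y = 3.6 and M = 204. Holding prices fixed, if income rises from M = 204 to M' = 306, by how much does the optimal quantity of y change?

Δy* = 25.26

MU_x ∝ x^(-2/3), MU_y ∝ 4·y^(-2/3), so MRS = (1/4)·(y/x)^(2/3) = p_x/p_y.
Hence y/x = (4·p_x/p_y)^(1/(2/3)), i.e. raised to the 1.5 power.
Substitute y = (y/x)·x into the budget: x* = M/(p_x + p_y·(y/x)).
Numerically y/x = 8.675842, so x* = 204/(3.8 + 3.6·8.675842) = 5.8231 and y* = 8.675842·5.8231 = 50.5201.
At M' = 306: y* = 75.7801. Change: 75.7801 − 50.5201 = 25.26.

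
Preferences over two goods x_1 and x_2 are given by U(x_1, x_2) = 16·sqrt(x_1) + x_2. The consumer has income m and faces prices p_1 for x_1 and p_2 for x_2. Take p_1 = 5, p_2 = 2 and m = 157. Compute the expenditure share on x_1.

share on x_1 = 0.3261

Plugging in: x_1* = (8·2/5)² = 10.24, x_2* = 52.9.
Expenditure on x_1: 5·10.24 = 51.2; share = 0.3261.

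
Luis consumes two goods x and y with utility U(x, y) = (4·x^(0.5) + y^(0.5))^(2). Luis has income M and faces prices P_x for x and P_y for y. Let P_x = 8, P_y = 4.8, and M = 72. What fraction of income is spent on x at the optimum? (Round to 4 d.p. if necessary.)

share on x = 0.9057

With the ratio pinned down, the budget gives x* = M/(P_x + P_y·(y/x)) and y* = (y/x)·x*.
Numerically y/x = 0.173611, so x* = 72/(8 + 4.8·0.173611) = 8.1509 and y* = 0.173611·8.1509 = 1.4151.
Expenditure on x: 8·8.1509 = 65.2075; share = 0.9057.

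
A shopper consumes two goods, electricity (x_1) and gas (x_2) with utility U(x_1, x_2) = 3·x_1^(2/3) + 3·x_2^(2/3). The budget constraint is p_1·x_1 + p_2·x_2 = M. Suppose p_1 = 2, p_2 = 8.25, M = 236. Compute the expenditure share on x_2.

share on x_2 = 0.0555

From the CES first-order condition, (x_2/x_1)^(1/3) = p_1/p_2.
Hence x_2/x_1 = (p_1/p_2)^(1/(1/3)), i.e. raised to the 3 power.
With the ratio pinned down, the budget gives x_1* = M/(p_1 + p_2·(x_2/x_1)) and x_2* = (x_2/x_1)·x_1*.
Numerically x_2/x_1 = 0.014247, so x_1* = 236/(2 + 8.25·0.014247) = 111.4501 and x_2* = 0.014247·111.4501 = 1.5878.
Expenditure on x_2: 8.25·1.5878 = 13.0997; share = 0.0555.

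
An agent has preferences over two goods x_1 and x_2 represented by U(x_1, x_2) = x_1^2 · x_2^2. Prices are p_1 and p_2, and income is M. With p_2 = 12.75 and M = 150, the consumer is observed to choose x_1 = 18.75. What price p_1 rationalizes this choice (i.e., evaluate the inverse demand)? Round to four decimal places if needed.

p_1 = 4

Tangency: MRS = x_2/x_1 = p_1/p_2.
Rearranging, p_2·x_2 = p_1·x_1. Substituting into the budget gives p_1·x_1·(1 + 1) = M.
Demand: x_1*(p_1,p_2,M) = 0.5·M/p_1 and x_2* = 0.5·M/p_2.
Set x_1* = 18.75 in the demand function and solve for p_1: p_1 = 4.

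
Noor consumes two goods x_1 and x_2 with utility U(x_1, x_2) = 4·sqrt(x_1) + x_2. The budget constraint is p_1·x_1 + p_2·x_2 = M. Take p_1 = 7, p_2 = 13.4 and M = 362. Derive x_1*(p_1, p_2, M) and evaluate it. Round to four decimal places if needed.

x_1* = 14.658

MU_x_1 = 2/√x_1, MU_x_2 = 1. Tangency: 2/√x_1 = p_1/p_2.
Solve: √x_1 = 2·p_2/p_1, so x_1*(p_1,p_2) = (2·p_2/p_1)², and x_2* = (M − p_1·x_1*)/p_2.
Plugging in: x_1* = (2·13.4/7)² = 14.658.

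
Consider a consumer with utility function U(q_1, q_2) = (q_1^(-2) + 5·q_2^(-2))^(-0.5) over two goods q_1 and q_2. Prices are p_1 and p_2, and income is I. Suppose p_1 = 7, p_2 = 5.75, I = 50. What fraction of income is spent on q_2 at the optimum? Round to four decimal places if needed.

Substitute q_2 = (q_2/q_1)·q_1 into the budget: q_1* = I/(p_1 + p_2·(q_2/q_1)).
Numerically q_2/q_1 = 1.825857, so q_1* = 50/(7 + 5.75·1.825857) = 2.8574 and q_2* = 1.825857·2.8574 = 5.2171.
Expenditure on q_2: 5.75·5.2171 = 29.9985; share = 0.6.

share on q_2 = 0.6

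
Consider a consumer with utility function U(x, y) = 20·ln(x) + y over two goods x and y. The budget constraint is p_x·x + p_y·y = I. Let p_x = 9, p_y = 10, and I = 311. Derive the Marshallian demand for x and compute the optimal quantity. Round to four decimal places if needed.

x* = 22.2222

Set MRS = p_x/p_y: (20/x)/1 = p_x/p_y.
So x*(p_x,p_y) = 20·p_y/p_x, independent of income; and y* = (I − 20·p_y)/p_y.
At the given prices: x* = 20·10/9 = 22.2222.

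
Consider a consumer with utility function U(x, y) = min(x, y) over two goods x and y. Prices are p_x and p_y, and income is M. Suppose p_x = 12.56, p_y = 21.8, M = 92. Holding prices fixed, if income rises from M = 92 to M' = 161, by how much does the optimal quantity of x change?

Leontief preferences: the optimum is at the kink where x/1 = y/1, i.e. y = x.
Budget: p_x·x + p_y·x = M, so (p_x + p_y)·x = M.
Demand: x*(p_x,p_y,M) = M/(p_x + p_y), y* = M/(p_x + p_y).
Here 12.56 + 21.8 = 34.36, giving x* = 2.6775.
At M' = 161: x* = 4.6857. Change: 4.6857 − 2.6775 = 2.0081.

Δx* = 2.0081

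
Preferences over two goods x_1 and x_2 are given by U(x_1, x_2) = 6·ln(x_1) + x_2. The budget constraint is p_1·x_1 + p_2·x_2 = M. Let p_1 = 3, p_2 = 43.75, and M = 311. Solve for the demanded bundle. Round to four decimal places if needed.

x_1* = 87.5, x_2* = 1.1086

MU_x_1 = 6/x_1, MU_x_2 = 1. Tangency: 6/x_1 = p_1/p_2.
So x_1*(p_1,p_2) = 6·p_2/p_1, independent of income; and x_2* = (M − 6·p_2)/p_2.
At the given prices: x_1* = 6·43.75/3 = 87.5, and x_2* = 1.1086.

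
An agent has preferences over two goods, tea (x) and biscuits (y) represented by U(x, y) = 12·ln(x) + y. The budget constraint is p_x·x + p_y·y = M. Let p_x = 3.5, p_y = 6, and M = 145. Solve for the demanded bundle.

Set MRS = p_x/p_y: (12/x)/1 = p_x/p_y.
So x*(p_x,p_y) = 12·p_y/p_x, independent of income; and y* = (M − 12·p_y)/p_y.
At the given prices: x* = 12·6/3.5 = 20.5714, and y* = 12.1667.

x* = 20.5714, y* = 12.1667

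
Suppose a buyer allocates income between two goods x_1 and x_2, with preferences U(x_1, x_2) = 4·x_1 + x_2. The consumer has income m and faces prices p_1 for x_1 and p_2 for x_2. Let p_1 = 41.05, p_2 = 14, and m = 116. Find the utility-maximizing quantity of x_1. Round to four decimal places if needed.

x_1* = 2.8258

Perfect substitutes: compare marginal utility per dollar. 4/p_1 vs 1/p_2 → 0.0974 vs 0.0714.
x_1 gives more utility per dollar, so spend all income on x_1: x_1* = m/p_1, x_2* = 0.
Numerically: x_1* = 2.8258, x_2* = 0.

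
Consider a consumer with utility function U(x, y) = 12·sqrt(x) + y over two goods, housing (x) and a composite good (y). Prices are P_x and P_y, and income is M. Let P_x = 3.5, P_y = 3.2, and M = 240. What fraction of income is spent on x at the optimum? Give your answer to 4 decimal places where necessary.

share on x = 0.4389

MU_x = 6/√x, MU_y = 1. Tangency: 6/√x = P_x/P_y.
Thus x* = (6·P_y/P_x)² — independent of M — with the rest of income spent on y.
Plugging in: x* = (6·3.2/3.5)² = 30.0931, y* = 42.0857.
Expenditure on x: 3.5·30.0931 = 105.3257; share = 0.4389.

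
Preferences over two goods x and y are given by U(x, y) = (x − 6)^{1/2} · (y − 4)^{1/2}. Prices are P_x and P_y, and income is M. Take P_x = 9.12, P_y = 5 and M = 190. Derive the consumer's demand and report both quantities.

After buying the subsistence bundle (6, 4), a share 0.5 of the remaining income goes to x: x* = 6 + 0.5·(M − 6P_x − 4P_y)/P_x.
Discretionary income = 190 − 6·9.12 − 4·5 = 115.28; x* = 6 + 0.5·115.28/9.12 = 12.3202; y* = 4 + 0.5·115.28/5 = 15.528.

x* = 12.3202, y* = 15.528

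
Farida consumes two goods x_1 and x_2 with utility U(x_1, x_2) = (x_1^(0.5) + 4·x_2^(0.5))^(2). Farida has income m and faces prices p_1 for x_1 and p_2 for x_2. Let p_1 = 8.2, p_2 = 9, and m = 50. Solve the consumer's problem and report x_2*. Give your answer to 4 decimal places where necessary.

x_2* = 5.1989

With the ratio pinned down, the budget gives x_1* = m/(p_1 + p_2·(x_2/x_1)) and x_2* = (x_2/x_1)·x_1*.
Numerically x_2/x_1 = 13.281975, so x_1* = 50/(8.2 + 9·13.281975) = 0.3914 and x_2* = 13.281975·0.3914 = 5.1989.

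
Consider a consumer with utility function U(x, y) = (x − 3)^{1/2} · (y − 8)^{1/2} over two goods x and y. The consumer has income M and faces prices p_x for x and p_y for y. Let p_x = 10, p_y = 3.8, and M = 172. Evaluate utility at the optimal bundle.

V = 9.052

This is Cobb-Douglas in (x−3, y−8): tangency gives 0.5·p_y·(y−8) = 0.5·p_x·(x−3).
Substituting into the budget: x* = 3 + 0.5·(M − 3·p_x − 8·p_y)/p_x, and y* = 8 + 0.5·(…)/p_y.
Discretionary income = 172 − 3·10 − 8·3.8 = 111.6; x* = 3 + 0.5·111.6/10 = 8.58; y* = 8 + 0.5·111.6/3.8 = 22.6842.
Utility at the optimum: U(8.58, 22.6842) = 9.052.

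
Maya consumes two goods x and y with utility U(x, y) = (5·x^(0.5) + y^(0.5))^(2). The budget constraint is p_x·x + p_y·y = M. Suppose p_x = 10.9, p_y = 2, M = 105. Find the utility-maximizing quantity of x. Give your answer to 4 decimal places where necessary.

x* = 7.9089

With the ratio pinned down, the budget gives x* = M/(p_x + p_y·(y/x)) and y* = (y/x)·x*.
Numerically y/x = 1.1881, so x* = 105/(10.9 + 2·1.1881) = 7.9089.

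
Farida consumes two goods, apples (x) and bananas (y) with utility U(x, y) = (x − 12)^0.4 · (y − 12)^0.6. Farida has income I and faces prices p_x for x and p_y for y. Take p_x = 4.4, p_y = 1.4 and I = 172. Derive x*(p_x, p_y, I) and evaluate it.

x* = 21.3091

MRS = (2/3)·(y−12)/(x−12). Tangency with p_x/p_y gives y−12 = (3/2)·(p_x/p_y)·(x−12).
Substituting into the budget: x* = 12 + 0.4·(I − 12·p_x − 12·p_y)/p_x, and y* = 12 + 0.6·(…)/p_y.
Discretionary income = 172 − 12·4.4 − 12·1.4 = 102.4; x* = 12 + 0.4·102.4/4.4 = 21.3091.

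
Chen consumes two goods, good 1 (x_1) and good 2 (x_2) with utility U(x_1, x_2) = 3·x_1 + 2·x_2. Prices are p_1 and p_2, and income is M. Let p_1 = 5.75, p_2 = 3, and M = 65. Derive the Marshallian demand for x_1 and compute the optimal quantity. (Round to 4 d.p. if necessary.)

x_1* = 0

x_2 gives more utility per dollar, so spend all income on x_2: x_2* = M/p_2, x_1* = 0.
Numerically: x_1* = 0, x_2* = 21.6667.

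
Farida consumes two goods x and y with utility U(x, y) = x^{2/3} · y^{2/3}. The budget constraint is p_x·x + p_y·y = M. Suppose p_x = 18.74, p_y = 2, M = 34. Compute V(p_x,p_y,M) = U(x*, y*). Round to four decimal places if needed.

V = 3.903

MU_x/MU_y = (2/3·y)/(2/3·x); tangency sets this equal to p_x/p_y.
So 2/3·p_y·y = 2/3·p_x·x; combined with the budget, a share 0.5 of income goes to x.
Demand: x*(p_x,p_y,M) = 0.5·M/p_x and y* = 0.5·M/p_y.
At p_x=18.74, p_y=2, M=34: x* = 0.5·34/18.74 = 0.9072, y* = 8.5.
Utility at the optimum: U(0.9072, 8.5) = 3.903.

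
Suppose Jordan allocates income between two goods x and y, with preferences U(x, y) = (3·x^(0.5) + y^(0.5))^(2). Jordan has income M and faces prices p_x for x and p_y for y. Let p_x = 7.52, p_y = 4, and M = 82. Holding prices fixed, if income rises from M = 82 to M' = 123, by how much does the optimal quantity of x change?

MU_x ∝ 3·x^(-0.5), MU_y ∝ y^(-0.5), so MRS = 3·(y/x)^(0.5) = p_x/p_y.
Solve for the ratio: y/x = [(1/3)·p_x/p_y]^(2).
With the ratio pinned down, the budget gives x* = M/(p_x + p_y·(y/x)) and y* = (y/x)·x*.
Numerically y/x = 0.392711, so x* = 82/(7.52 + 4·0.392711) = 9.0201.
At M' = 123: x* = 13.5301. Change: 13.5301 − 9.0201 = 4.51.

Δx* = 4.51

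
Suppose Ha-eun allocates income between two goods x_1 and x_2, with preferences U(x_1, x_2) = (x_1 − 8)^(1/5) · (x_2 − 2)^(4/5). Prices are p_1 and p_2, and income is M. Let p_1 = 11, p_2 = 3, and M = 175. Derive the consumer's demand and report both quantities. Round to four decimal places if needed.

x_1* = 9.4727, x_2* = 23.6

This is Cobb-Douglas in (x_1−8, x_2−2): tangency gives 0.2·p_2·(x_2−2) = 0.8·p_1·(x_1−8).
After buying the subsistence bundle (8, 2), a share 0.2 of the remaining income goes to x_1: x_1* = 8 + 0.2·(M − 8p_1 − 2p_2)/p_1.
Discretionary income = 175 − 8·11 − 2·3 = 81; x_1* = 8 + 0.2·81/11 = 9.4727; x_2* = 2 + 0.8·81/3 = 23.6.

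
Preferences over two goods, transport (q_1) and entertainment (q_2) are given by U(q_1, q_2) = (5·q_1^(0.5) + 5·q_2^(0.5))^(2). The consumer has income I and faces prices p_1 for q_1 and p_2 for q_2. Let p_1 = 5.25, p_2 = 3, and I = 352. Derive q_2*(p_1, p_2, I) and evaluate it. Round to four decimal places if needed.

MU_q_1 ∝ 5·q_1^(-0.5), MU_q_2 ∝ 5·q_2^(-0.5), so MRS = (q_2/q_1)^(0.5) = p_1/p_2.
Hence q_2/q_1 = (p_1/p_2)^(1/(0.5)), i.e. raised to the 2 power.
Substitute q_2 = (q_2/q_1)·q_1 into the budget: q_1* = I/(p_1 + p_2·(q_2/q_1)).
Numerically q_2/q_1 = 3.0625, so q_1* = 352/(5.25 + 3·3.0625) = 24.381 and q_2* = 3.0625·24.381 = 74.6667.

q_2* = 74.6667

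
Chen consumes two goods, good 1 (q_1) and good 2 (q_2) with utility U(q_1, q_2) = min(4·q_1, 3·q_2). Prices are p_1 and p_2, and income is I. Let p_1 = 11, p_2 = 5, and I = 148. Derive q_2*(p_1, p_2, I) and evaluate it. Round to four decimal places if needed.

q_2* = 11.1698

Here 3·11 + 4·5 = 53, giving q_2* = 11.1698.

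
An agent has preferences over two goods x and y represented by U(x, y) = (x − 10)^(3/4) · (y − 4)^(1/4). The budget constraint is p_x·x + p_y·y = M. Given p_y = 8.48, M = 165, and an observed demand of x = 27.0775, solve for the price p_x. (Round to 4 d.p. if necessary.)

MRS = 3·(y−4)/(x−10). Tangency with p_x/p_y gives y−4 = (1/3)·(p_x/p_y)·(x−10).
After buying the subsistence bundle (10, 4), a share 0.75 of the remaining income goes to x: x* = 10 + 0.75·(M − 10p_x − 4p_y)/p_x.
Set x* = 27.0775 in the demand function and solve for p_x: p_x = 4.

p_x = 4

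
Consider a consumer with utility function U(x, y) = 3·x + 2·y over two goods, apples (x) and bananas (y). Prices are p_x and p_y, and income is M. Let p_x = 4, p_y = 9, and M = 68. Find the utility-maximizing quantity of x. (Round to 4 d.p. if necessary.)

Perfect substitutes: compare marginal utility per dollar. 3/p_x vs 2/p_y → 0.75 vs 0.2222.
x gives more utility per dollar, so spend all income on x: x* = M/p_x, y* = 0.
Numerically: x* = 17, y* = 0.

x* = 17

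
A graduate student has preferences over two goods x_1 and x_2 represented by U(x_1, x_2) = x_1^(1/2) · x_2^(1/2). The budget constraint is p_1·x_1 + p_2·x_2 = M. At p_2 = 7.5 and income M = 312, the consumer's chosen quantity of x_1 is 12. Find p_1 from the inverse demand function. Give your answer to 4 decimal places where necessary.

p_1 = 13

The MRS is x_2/x_1. Set MRS = p_1/p_2.
So 0.5·p_2·x_2 = 0.5·p_1·x_1; combined with the budget, a share 0.5 of income goes to x_1.
Demand: x_1*(p_1,p_2,M) = 0.5·M/p_1 and x_2* = 0.5·M/p_2.
Set x_1* = 12 in the demand function and solve for p_1: p_1 = 13.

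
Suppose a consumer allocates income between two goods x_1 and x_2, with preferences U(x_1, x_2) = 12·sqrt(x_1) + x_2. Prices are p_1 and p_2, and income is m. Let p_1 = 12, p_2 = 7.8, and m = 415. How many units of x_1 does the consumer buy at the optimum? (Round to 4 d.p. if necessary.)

Utility is quasi-linear in x_2; the FOC for x_1 is 6/√x_1 = p_1/p_2.
Thus x_1* = (6·p_2/p_1)² — independent of m — with the rest of income spent on x_2.
Plugging in: x_1* = (6·7.8/12)² = 15.21.

x_1* = 15.21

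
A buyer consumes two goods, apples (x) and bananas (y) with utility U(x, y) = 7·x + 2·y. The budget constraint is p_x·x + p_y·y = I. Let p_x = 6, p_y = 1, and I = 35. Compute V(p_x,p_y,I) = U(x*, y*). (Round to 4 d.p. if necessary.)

V = 70

Perfect substitutes: compare marginal utility per dollar. 7/p_x vs 2/p_y → 1.1667 vs 2.
y gives more utility per dollar, so spend all income on y: y* = I/p_y, x* = 0.
Numerically: x* = 0, y* = 35.
Utility at the optimum: U(0, 35) = 70.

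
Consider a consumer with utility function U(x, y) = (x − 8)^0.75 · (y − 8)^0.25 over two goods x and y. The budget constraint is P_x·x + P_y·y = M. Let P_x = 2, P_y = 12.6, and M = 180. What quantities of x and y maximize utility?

x* = 31.7, y* = 9.254

MRS = 3·(y−8)/(x−8). Tangency with P_x/P_y gives y−8 = (1/3)·(P_x/P_y)·(x−8).
Substituting into the budget: x* = 8 + 0.75·(M − 8·P_x − 8·P_y)/P_x, and y* = 8 + 0.25·(…)/P_y.
Discretionary income = 180 − 8·2 − 8·12.6 = 63.2; x* = 8 + 0.75·63.2/2 = 31.7; y* = 8 + 0.25·63.2/12.6 = 9.254.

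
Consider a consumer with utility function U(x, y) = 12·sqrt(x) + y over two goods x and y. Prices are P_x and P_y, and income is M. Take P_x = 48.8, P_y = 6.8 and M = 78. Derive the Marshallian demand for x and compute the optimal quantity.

x* = 0.699

MU_x = 6/√x, MU_y = 1. Tangency: 6/√x = P_x/P_y.
Thus x* = (6·P_y/P_x)² — independent of M — with the rest of income spent on y.
Plugging in: x* = (6·6.8/48.8)² = 0.699.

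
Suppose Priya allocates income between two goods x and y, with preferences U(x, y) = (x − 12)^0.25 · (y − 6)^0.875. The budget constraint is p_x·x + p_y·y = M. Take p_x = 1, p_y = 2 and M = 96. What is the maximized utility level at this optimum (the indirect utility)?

Discretionary income = 96 − 12·1 − 6·2 = 72; x* = 12 + 2/9·72/1 = 28; y* = 6 + 7/9·72/2 = 34.
Utility at the optimum: U(28, 34) = 36.9227.

V = 36.9227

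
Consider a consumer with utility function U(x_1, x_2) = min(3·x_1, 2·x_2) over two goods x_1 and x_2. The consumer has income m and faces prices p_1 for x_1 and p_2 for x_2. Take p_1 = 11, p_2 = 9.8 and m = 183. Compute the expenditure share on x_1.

share on x_1 = 0.428

With perfect complements, no substitution: consume in ratio x_1:x_2 = 2:3.
Budget: p_1·x_1 + p_2·(3/2)·x_1 = m, so (2·p_1 + 3·p_2)·x_1 = 2·m.
Demand: x_1*(p_1,p_2,m) = 2·m/(2·p_1 + 3·p_2), x_2* = 3·m/(2·p_1 + 3·p_2).
Here 2·11 + 3·9.8 = 51.4, giving x_1* = 7.1206 and x_2* = 10.6809.
Expenditure on x_1: 11·7.1206 = 78.3268; share = 0.428.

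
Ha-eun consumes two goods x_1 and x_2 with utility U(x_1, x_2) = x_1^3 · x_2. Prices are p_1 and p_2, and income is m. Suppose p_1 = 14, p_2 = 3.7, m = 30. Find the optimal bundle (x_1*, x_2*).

x_1* = 1.6071, x_2* = 2.027

Demand: x_1*(p_1,p_2,m) = 0.75·m/p_1 and x_2* = 0.25·m/p_2.
At p_1=14, p_2=3.7, m=30: x_1* = 0.75·30/14 = 1.6071, x_2* = 2.027.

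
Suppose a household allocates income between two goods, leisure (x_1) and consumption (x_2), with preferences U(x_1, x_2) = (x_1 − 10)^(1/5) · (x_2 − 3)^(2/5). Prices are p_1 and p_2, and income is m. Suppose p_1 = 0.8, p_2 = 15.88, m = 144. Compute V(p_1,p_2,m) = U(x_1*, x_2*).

V = 3.4748

Substituting into the budget: x_1* = 10 + 1/3·(m − 10·p_1 − 3·p_2)/p_1, and x_2* = 3 + 2/3·(…)/p_2.
Discretionary income = 144 − 10·0.8 − 3·15.88 = 88.36; x_1* = 10 + 1/3·88.36/0.8 = 46.8167; x_2* = 3 + 2/3·88.36/15.88 = 6.7095.
Utility at the optimum: U(46.8167, 6.7095) = 3.4748.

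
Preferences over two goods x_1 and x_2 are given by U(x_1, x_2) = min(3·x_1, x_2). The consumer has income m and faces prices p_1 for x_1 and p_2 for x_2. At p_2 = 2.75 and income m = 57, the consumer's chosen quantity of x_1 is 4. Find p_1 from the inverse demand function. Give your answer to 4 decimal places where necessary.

Leontief preferences: the optimum is at the kink where x_1/1 = x_2/3, i.e. x_2 = 3·x_1.
Budget: p_1·x_1 + p_2·3·x_1 = m, so (p_1 + 3·p_2)·x_1 = m.
Demand: x_1*(p_1,p_2,m) = m/(p_1 + 3·p_2), x_2* = 3·m/(p_1 + 3·p_2).
Set x_1* = 4 in the demand function and solve for p_1: p_1 = 6.

p_1 = 6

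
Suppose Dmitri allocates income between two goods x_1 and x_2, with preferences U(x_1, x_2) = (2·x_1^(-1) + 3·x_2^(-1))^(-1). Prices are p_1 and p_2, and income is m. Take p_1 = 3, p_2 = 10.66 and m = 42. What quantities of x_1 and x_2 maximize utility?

MU_x_1 ∝ 2·x_1^(-2), MU_x_2 ∝ 3·x_2^(-2), so MRS = (2/3)·(x_2/x_1)^(2) = p_1/p_2.
Solve for the ratio: x_2/x_1 = [(3/2)·p_1/p_2]^(0.5).
With the ratio pinned down, the budget gives x_1* = m/(p_1 + p_2·(x_2/x_1)) and x_2* = (x_2/x_1)·x_1*.
Numerically x_2/x_1 = 0.649722, so x_1* = 42/(3 + 10.66·0.649722) = 4.2313 and x_2* = 0.649722·4.2313 = 2.7492.

x_1* = 4.2313, x_2* = 2.7492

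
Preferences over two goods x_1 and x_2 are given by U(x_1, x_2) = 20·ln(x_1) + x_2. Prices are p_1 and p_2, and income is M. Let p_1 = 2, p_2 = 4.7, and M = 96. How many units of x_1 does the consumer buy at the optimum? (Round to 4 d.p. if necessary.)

Set MRS = p_1/p_2: (20/x_1)/1 = p_1/p_2.
So x_1*(p_1,p_2) = 20·p_2/p_1, independent of income; and x_2* = (M − 20·p_2)/p_2.
At the given prices: x_1* = 20·4.7/2 = 47.

x_1* = 47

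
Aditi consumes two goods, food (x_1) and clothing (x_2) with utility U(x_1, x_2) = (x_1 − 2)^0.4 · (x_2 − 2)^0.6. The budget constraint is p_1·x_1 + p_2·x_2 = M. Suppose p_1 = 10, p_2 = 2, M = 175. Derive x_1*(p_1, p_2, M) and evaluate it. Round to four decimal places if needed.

x_1* = 8.04

This is Cobb-Douglas in (x_1−2, x_2−2): tangency gives 0.4·p_2·(x_2−2) = 0.6·p_1·(x_1−2).
After buying the subsistence bundle (2, 2), a share 0.4 of the remaining income goes to x_1: x_1* = 2 + 0.4·(M − 2p_1 − 2p_2)/p_1.
Discretionary income = 175 − 2·10 − 2·2 = 151; x_1* = 2 + 0.4·151/10 = 8.04.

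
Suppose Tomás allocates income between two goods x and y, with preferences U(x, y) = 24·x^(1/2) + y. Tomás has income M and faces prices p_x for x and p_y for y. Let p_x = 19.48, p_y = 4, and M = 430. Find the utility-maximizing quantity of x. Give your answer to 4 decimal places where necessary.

Utility is quasi-linear in y; the FOC for x is 12/√x = p_x/p_y.
Solve: √x = 12·p_y/p_x, so x*(p_x,p_y) = (12·p_y/p_x)², and y* = (M − p_x·x*)/p_y.
Plugging in: x* = (12·4/19.48)² = 6.0716.

x* = 6.0716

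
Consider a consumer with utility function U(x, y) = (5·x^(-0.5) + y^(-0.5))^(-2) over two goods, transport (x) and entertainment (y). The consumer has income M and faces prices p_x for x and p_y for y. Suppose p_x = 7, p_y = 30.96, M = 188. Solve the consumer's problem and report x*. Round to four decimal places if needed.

x* = 17.2009

MU_x ∝ 5·x^(-1.5), MU_y ∝ y^(-1.5), so MRS = 5·(y/x)^(1.5) = p_x/p_y.
Solve for the ratio: y/x = [(1/5)·p_x/p_y]^(2/3).
Substitute y = (y/x)·x into the budget: x* = M/(p_x + p_y·(y/x)).
Numerically y/x = 0.126926, so x* = 188/(7 + 30.96·0.126926) = 17.2009.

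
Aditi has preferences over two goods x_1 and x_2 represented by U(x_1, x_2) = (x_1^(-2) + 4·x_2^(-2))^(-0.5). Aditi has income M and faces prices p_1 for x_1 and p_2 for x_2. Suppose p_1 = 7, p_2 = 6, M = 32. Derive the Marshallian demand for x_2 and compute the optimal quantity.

x_2* = 3.1407

From the CES first-order condition, (1/4)·(x_2/x_1)^(3) = p_1/p_2.
Solve for the ratio: x_2/x_1 = [4·p_1/p_2]^(1/3).
Substitute x_2 = (x_2/x_1)·x_1 into the budget: x_1* = M/(p_1 + p_2·(x_2/x_1)).
Numerically x_2/x_1 = 1.671099, so x_1* = 32/(7 + 6·1.671099) = 1.8794 and x_2* = 1.671099·1.8794 = 3.1407.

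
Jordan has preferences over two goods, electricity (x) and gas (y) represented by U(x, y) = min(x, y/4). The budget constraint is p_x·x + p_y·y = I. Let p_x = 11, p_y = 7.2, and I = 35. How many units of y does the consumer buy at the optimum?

y* = 3.5176

Leontief preferences: the optimum is at the kink where x/1 = y/4, i.e. y = 4·x.
Budget: p_x·x + p_y·4·x = I, so (p_x + 4·p_y)·x = I.
Demand: x*(p_x,p_y,I) = I/(p_x + 4·p_y), y* = 4·I/(p_x + 4·p_y).
Here 11 + 4·7.2 = 39.8, giving y* = 3.5176.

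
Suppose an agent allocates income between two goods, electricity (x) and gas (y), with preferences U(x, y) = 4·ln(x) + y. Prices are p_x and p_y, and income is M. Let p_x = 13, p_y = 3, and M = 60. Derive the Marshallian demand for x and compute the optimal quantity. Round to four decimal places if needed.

x* = 0.9231

At the given prices: x* = 4·3/13 = 0.9231.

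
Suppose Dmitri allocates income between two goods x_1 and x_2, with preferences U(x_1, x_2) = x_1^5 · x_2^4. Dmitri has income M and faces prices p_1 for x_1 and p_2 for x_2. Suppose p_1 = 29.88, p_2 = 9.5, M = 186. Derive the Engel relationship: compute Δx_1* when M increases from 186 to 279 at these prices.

Demand: x_1*(p_1,p_2,M) = 5/9·M/p_1 and x_2* = 4/9·M/p_2.
At p_1=29.88, p_2=9.5, M=186: x_1* = 5/9·186/29.88 = 3.4583.
At M' = 279: x_1* = 5.1874. Change: 5.1874 − 3.4583 = 1.7291.

Δx_1* = 1.7291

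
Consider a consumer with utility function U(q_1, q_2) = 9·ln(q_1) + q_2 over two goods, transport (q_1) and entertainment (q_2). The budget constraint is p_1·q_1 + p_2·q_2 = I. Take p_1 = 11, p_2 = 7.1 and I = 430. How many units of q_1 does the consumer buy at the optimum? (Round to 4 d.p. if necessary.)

q_1* = 5.8091

MU_q_1 = 9/q_1, MU_q_2 = 1. Tangency: 9/q_1 = p_1/p_2.
So q_1*(p_1,p_2) = 9·p_2/p_1, independent of income; and q_2* = (I − 9·p_2)/p_2.
At the given prices: q_1* = 9·7.1/11 = 5.8091.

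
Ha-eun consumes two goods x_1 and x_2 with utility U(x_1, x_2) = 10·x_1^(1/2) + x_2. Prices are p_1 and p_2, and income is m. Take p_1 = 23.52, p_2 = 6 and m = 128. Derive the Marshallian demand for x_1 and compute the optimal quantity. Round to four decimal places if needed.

x_1* = 1.6269

Solve: √x_1 = 5·p_2/p_1, so x_1*(p_1,p_2) = (5·p_2/p_1)², and x_2* = (m − p_1·x_1*)/p_2.
Plugging in: x_1* = (5·6/23.52)² = 1.6269.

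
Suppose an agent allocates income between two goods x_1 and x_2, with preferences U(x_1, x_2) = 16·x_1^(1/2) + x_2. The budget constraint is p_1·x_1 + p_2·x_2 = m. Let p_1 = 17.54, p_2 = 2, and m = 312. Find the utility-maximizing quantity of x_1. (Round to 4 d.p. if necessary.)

x_1* = 0.8321

Utility is quasi-linear in x_2; the FOC for x_1 is 8/√x_1 = p_1/p_2.
Solve: √x_1 = 8·p_2/p_1, so x_1*(p_1,p_2) = (8·p_2/p_1)², and x_2* = (m − p_1·x_1*)/p_2.
Plugging in: x_1* = (8·2/17.54)² = 0.8321.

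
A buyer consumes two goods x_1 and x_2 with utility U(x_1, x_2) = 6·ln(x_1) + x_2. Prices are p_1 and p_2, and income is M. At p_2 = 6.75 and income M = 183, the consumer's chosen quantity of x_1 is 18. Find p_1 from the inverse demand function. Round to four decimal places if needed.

p_1 = 2.25

Set MRS = p_1/p_2: (6/x_1)/1 = p_1/p_2.
So x_1*(p_1,p_2) = 6·p_2/p_1, independent of income; and x_2* = (M − 6·p_2)/p_2.
Set x_1* = 18 in the demand function and solve for p_1: p_1 = 2.25.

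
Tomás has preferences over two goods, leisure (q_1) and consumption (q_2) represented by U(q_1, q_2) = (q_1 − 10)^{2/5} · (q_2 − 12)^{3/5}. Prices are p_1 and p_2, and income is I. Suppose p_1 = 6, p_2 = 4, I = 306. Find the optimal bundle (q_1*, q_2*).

MRS = (2/3)·(q_2−12)/(q_1−10). Tangency with p_1/p_2 gives q_2−12 = (3/2)·(p_1/p_2)·(q_1−10).
Substituting into the budget: q_1* = 10 + 0.4·(I − 10·p_1 − 12·p_2)/p_1, and q_2* = 12 + 0.6·(…)/p_2.
Discretionary income = 306 − 10·6 − 12·4 = 198; q_1* = 10 + 0.4·198/6 = 23.2; q_2* = 12 + 0.6·198/4 = 41.7.

q_1* = 23.2, q_2* = 41.7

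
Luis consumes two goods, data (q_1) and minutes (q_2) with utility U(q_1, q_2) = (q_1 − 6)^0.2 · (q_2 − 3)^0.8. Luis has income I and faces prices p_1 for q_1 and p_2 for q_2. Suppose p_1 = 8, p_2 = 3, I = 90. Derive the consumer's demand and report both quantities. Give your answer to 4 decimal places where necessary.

MRS = (1/4)·(q_2−3)/(q_1−6). Tangency with p_1/p_2 gives q_2−3 = 4·(p_1/p_2)·(q_1−6).
Substituting into the budget: q_1* = 6 + 0.2·(I − 6·p_1 − 3·p_2)/p_1, and q_2* = 3 + 0.8·(…)/p_2.
Discretionary income = 90 − 6·8 − 3·3 = 33; q_1* = 6 + 0.2·33/8 = 6.825; q_2* = 3 + 0.8·33/3 = 11.8.

q_1* = 6.825, q_2* = 11.8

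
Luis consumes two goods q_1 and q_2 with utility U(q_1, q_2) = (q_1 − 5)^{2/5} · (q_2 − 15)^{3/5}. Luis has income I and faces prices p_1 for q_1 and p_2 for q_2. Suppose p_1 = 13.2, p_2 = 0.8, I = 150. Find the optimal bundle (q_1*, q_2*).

MRS = (2/3)·(q_2−15)/(q_1−5). Tangency with p_1/p_2 gives q_2−15 = (3/2)·(p_1/p_2)·(q_1−5).
After buying the subsistence bundle (5, 15), a share 0.4 of the remaining income goes to q_1: q_1* = 5 + 0.4·(I − 5p_1 − 15p_2)/p_1.
Discretionary income = 150 − 5·13.2 − 15·0.8 = 72; q_1* = 5 + 0.4·72/13.2 = 7.1818; q_2* = 15 + 0.6·72/0.8 = 69.

q_1* = 7.1818, q_2* = 69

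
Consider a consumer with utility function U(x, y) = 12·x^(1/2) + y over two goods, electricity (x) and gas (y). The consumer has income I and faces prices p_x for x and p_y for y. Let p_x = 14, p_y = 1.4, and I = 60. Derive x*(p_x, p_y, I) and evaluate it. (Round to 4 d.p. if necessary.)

Set MRS = p_x/p_y: 6·x^(−1/2) = p_x/p_y.
Thus x* = (6·p_y/p_x)² — independent of I — with the rest of income spent on y.
Plugging in: x* = (6·1.4/14)² = 0.36.

x* = 0.36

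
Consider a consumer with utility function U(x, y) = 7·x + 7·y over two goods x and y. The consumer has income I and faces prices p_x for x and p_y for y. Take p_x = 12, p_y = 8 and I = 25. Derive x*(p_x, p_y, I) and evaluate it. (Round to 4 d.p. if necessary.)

x* = 0

Linear utility — the consumer picks whichever good has higher MU/price: 7/12 = 0.5833 vs 7/8 = 0.875.
y gives more utility per dollar, so spend all income on y: y* = I/p_y, x* = 0.
Numerically: x* = 0, y* = 3.125.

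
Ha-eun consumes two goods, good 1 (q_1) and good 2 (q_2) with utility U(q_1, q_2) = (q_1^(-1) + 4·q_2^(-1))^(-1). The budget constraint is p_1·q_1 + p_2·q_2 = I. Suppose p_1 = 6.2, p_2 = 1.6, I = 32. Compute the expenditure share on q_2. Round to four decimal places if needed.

share on q_2 = 0.504

Substitute q_2 = (q_2/q_1)·q_1 into the budget: q_1* = I/(p_1 + p_2·(q_2/q_1)).
Numerically q_2/q_1 = 3.937004, so q_1* = 32/(6.2 + 1.6·3.937004) = 2.5602 and q_2* = 3.937004·2.5602 = 10.0794.
Expenditure on q_2: 1.6·10.0794 = 16.127; share = 0.504.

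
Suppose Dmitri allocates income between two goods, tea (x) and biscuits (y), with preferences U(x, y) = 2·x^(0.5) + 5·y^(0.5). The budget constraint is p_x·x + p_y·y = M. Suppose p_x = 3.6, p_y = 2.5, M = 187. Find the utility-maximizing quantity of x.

x* = 5.1944

MRS = MU_x/MU_y = (2/5)·(y/x)^(0.5). Set equal to p_x/p_y.
Solve for the ratio: y/x = [(5/2)·p_x/p_y]^(2).
With the ratio pinned down, the budget gives x* = M/(p_x + p_y·(y/x)) and y* = (y/x)·x*.
Numerically y/x = 12.96, so x* = 187/(3.6 + 2.5·12.96) = 5.1944.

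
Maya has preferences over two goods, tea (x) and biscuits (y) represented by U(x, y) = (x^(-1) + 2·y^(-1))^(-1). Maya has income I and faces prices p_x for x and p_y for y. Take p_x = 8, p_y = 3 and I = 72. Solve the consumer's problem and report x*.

x* = 4.8231

With the ratio pinned down, the budget gives x* = I/(p_x + p_y·(y/x)) and y* = (y/x)·x*.
Numerically y/x = 2.309401, so x* = 72/(8 + 3·2.309401) = 4.8231.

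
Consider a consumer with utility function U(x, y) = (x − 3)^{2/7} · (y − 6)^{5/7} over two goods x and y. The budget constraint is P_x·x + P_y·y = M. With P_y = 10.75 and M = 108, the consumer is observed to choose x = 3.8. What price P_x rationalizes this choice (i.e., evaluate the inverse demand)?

P_x = 7.5

This is Cobb-Douglas in (x−3, y−6): tangency gives 2/7·P_y·(y−6) = 5/7·P_x·(x−3).
Substituting into the budget: x* = 3 + 2/7·(M − 3·P_x − 6·P_y)/P_x, and y* = 6 + 5/7·(…)/P_y.
Set x* = 3.8 in the demand function and solve for P_x: P_x = 7.5.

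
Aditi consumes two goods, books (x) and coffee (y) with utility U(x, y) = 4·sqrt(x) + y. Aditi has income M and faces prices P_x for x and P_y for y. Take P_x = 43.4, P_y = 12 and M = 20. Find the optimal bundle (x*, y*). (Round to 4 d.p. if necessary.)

x* = 0.3058, y* = 0.5607

Set MRS = P_x/P_y: 2·x^(−1/2) = P_x/P_y.
Thus x* = (2·P_y/P_x)² — independent of M — with the rest of income spent on y.
Plugging in: x* = (2·12/43.4)² = 0.3058, y* = 0.5607.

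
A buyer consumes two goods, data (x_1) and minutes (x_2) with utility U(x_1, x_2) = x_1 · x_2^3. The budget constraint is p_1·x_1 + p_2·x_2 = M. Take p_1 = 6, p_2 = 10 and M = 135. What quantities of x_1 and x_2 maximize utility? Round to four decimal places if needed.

The MRS is (1/3)·x_2/x_1. Set MRS = p_1/p_2.
So p_2·x_2 = 3·p_1·x_1; combined with the budget, a share 0.25 of income goes to x_1.
Demand: x_1*(p_1,p_2,M) = 0.25·M/p_1 and x_2* = 0.75·M/p_2.
At p_1=6, p_2=10, M=135: x_1* = 0.25·135/6 = 5.625, x_2* = 10.125.

x_1* = 5.625, x_2* = 10.125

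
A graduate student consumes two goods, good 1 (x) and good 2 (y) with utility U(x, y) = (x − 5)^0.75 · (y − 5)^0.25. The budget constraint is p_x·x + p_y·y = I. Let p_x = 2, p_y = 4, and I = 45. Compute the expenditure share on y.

share on y = 0.5278

MRS = 3·(y−5)/(x−5). Tangency with p_x/p_y gives y−5 = (1/3)·(p_x/p_y)·(x−5).
Substituting into the budget: x* = 5 + 0.75·(I − 5·p_x − 5·p_y)/p_x, and y* = 5 + 0.25·(…)/p_y.
Discretionary income = 45 − 5·2 − 5·4 = 15; x* = 5 + 0.75·15/2 = 10.625; y* = 5 + 0.25·15/4 = 5.9375.
Expenditure on y: 4·5.9375 = 23.75; share = 0.5278.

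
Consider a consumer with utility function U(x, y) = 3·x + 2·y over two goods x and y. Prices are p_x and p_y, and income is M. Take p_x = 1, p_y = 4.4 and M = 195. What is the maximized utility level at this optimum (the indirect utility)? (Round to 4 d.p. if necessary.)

Perfect substitutes: compare marginal utility per dollar. 3/p_x vs 2/p_y → 3 vs 0.4545.
x gives more utility per dollar, so spend all income on x: x* = M/p_x, y* = 0.
Numerically: x* = 195, y* = 0.
Utility at the optimum: U(195, 0) = 585.

V = 585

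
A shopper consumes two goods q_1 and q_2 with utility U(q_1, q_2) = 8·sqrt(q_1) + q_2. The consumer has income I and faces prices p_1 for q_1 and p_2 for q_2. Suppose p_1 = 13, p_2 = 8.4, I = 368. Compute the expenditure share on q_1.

share on q_1 = 0.236

Utility is quasi-linear in q_2; the FOC for q_1 is 4/√q_1 = p_1/p_2.
Thus q_1* = (4·p_2/p_1)² — independent of I — with the rest of income spent on q_2.
Plugging in: q_1* = (4·8.4/13)² = 6.6802, q_2* = 33.4711.
Expenditure on q_1: 13·6.6802 = 86.8431; share = 0.236.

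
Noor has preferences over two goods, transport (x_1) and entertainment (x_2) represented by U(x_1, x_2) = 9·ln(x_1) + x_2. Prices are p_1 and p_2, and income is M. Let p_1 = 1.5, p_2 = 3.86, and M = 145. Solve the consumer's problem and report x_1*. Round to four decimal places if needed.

Set MRS = p_1/p_2: (9/x_1)/1 = p_1/p_2.
So x_1*(p_1,p_2) = 9·p_2/p_1, independent of income; and x_2* = (M − 9·p_2)/p_2.
At the given prices: x_1* = 9·3.86/1.5 = 23.16.

x_1* = 23.16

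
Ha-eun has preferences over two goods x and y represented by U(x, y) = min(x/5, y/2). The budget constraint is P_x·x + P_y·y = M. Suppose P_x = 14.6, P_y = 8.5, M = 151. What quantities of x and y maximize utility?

x* = 8.3889, y* = 3.3556

With perfect complements, no substitution: consume in ratio x:y = 5:2.
Budget: P_x·x + P_y·(2/5)·x = M, so (5·P_x + 2·P_y)·x = 5·M.
Demand: x*(P_x,P_y,M) = 5·M/(5·P_x + 2·P_y), y* = 2·M/(5·P_x + 2·P_y).
Here 5·14.6 + 2·8.5 = 90, giving x* = 8.3889 and y* = 3.3556.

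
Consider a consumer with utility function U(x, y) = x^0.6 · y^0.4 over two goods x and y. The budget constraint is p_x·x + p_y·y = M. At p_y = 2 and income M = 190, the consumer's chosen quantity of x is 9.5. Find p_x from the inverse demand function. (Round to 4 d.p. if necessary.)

The MRS is (3/2)·y/x. Set MRS = p_x/p_y.
So 0.6·p_y·y = 0.4·p_x·x; combined with the budget, a share 0.6 of income goes to x.
Demand: x*(p_x,p_y,M) = 0.6·M/p_x and y* = 0.4·M/p_y.
Set x* = 9.5 in the demand function and solve for p_x: p_x = 12.

p_x = 12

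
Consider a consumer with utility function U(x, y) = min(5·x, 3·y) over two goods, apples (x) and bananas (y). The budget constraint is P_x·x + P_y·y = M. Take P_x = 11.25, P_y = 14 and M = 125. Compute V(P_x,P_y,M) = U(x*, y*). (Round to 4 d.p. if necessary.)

With perfect complements, no substitution: consume in ratio x:y = 3:5.
Budget: P_x·x + P_y·(5/3)·x = M, so (3·P_x + 5·P_y)·x = 3·M.
Demand: x*(P_x,P_y,M) = 3·M/(3·P_x + 5·P_y), y* = 5·M/(3·P_x + 5·P_y).
Here 3·11.25 + 5·14 = 103.75, giving x* = 3.6145 and y* = 6.0241.
Utility at the optimum: U(3.6145, 6.0241) = 18.0723.

V = 18.0723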